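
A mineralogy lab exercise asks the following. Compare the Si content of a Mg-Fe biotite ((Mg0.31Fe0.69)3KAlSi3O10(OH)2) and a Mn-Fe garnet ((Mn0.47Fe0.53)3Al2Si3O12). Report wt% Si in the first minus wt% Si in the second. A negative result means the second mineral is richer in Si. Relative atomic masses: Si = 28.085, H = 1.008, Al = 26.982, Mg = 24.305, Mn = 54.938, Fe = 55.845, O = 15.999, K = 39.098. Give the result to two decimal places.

Si in (Mg0.31Fe0.69)3KAlSi3O10(OH)2: molar mass 482.542 g/mol; 3×28.085 = 84.255 g → 17.46 wt%.
Si in (Mn0.47Fe0.53)3Al2Si3O12: molar mass 496.463 g/mol; 3×28.085 = 84.255 g → 16.97 wt%.
Difference = 17.46 − 16.97 = 0.49 percentage points.

0.49 percentage points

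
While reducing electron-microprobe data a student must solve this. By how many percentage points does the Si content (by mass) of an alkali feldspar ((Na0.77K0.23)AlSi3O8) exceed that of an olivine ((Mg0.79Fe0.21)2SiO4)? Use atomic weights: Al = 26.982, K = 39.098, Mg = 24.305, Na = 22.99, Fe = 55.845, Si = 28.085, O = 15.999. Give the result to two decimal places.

First mineral: 84.255 g Si in 265.924 g formula = 31.68 wt% Si.
Second mineral: 28.085 g Si in 153.938 g formula = 18.24 wt% Si.
31.68% − 18.24% gives a difference of 13.44 percentage points.

13.44 percentage points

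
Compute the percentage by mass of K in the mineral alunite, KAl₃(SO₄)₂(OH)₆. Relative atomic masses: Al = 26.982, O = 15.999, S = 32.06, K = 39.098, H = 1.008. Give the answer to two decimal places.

9.44 mass %

Molar mass of KAl₃(SO₄)₂(OH)₆: 1·39.098 + 3·26.982 + 2·32.06 + 14·15.999 + 6·1.008 = 414.198 g/mol.
Mass of K per formula unit: 1 × 39.098 = 39.098 g.
Weight fraction K = 39.098 / 414.198 = 0.0944.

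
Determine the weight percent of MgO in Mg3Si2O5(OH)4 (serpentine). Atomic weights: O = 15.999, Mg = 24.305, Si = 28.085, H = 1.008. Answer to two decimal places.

Molar mass of Mg3Si2O5(OH)4 = 3*24.305 + 2*28.085 + 9*15.999 + 4*1.008 = 277.108 g/mol.
Each formula unit contains 3 Mg, equivalent to 3/1 = 3.0000 mol MgO.
M(MgO) = 1×24.305 + 1×15.999 = 40.304 g/mol.
Mass of MgO per formula unit = 3.0000 × 40.304 = 120.912 g.
MgO wt% = 120.912 / 277.108 × 100 = 43.63%.

43.63 wt%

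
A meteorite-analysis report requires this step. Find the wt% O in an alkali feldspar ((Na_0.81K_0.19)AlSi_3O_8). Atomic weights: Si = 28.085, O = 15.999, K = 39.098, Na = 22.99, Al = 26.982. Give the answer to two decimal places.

48.25 wt%

Molar mass of (Na_0.81K_0.19)AlSi_3O_8: 0.81*22.99 + 0.19*39.098 + 1*26.982 + 3*28.085 + 8*15.999 = 265.280 g/mol.
Mass of O per formula unit: 8 × 15.999 = 127.992 g.
Weight fraction O = 127.992 / 265.280 = 0.4825.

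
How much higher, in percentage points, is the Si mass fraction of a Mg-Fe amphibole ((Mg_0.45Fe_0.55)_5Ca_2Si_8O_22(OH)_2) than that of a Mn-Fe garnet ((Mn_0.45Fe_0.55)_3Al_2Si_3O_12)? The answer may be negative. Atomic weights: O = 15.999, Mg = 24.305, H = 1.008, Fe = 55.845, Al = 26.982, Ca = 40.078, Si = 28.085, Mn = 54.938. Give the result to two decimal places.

M((Mg_0.45Fe_0.55)_5Ca_2Si_8O_22(OH)_2) = 899.088 g/mol, so wt% Si = 224.680/899.088 × 100 = 24.99%.
M((Mn_0.45Fe_0.55)_3Al_2Si_3O_12) = 496.518 g/mol, so wt% Si = 84.255/496.518 × 100 = 16.97%.
24.99 − 16.97 = 8.02 pp.

8.02 percentage points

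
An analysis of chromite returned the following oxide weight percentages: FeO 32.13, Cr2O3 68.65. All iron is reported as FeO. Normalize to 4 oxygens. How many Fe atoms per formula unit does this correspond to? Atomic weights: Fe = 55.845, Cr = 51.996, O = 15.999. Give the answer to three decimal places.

32.13 wt% FeO ÷ 71.844 g/mol = 0.44722 mol, giving 0.44722 Fe and 0.44722 O.
68.65 wt% Cr2O3 ÷ 151.989 g/mol = 0.45168 mol, giving 0.90336 Cr and 1.35504 O.
Oxygen sums to 1.80226; scaling by 4/1.80226 = 2.21944 puts the formula on 4 O.
Fe: 0.44722 × 2.21944 = 0.993 atoms per formula unit.

0.993 Fe apfu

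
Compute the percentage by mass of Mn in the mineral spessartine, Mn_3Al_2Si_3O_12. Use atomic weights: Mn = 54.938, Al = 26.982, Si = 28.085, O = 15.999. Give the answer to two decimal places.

33.29 mass %

Molar mass of Mn_3Al_2Si_3O_12: 3×54.938 + 2×26.982 + 3×28.085 + 12×15.999 = 495.021 g/mol.
Mass of Mn per formula unit: 3 × 54.938 = 164.814 g.
Weight fraction Mn = 164.814 / 495.021 = 0.3329.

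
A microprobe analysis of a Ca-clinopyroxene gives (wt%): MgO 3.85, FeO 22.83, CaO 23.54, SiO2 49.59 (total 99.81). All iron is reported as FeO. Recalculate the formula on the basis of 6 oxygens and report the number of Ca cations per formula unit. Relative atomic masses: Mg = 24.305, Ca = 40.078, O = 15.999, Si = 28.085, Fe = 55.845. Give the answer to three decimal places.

MgO (M=40.304): mol = 0.09552; Mg = 0.09552, O = 0.09552.
FeO (M=71.844): mol = 0.31777; Fe = 0.31777, O = 0.31777.
CaO (M=56.077): mol = 0.41978; Ca = 0.41978, O = 0.41978.
SiO2 (M=60.083): mol = 0.82536; Si = 0.82536, O = 1.65072.
ΣO = 2.48379; factor = 6/ΣO = 2.41566.
Ca apfu = 0.41978 × 2.41566 = 1.014.

1.014 Ca apfu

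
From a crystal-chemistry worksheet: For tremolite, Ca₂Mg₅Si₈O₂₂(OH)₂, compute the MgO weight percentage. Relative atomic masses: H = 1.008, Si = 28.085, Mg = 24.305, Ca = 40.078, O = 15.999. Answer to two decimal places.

M(Ca₂Mg₅Si₈O₂₂(OH)₂) = 812.353 g/mol; M(MgO) = 40.304 g/mol.
Moles MgO per formula unit = 5 Mg ÷ 1 = 5.0000.
MgO fraction = (5.0000 × 40.304) / 812.353 = 201.520/812.353 = 0.2481.

24.81 wt%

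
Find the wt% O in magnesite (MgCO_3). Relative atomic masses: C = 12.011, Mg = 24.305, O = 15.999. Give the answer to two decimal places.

56.93 wt%

Formula mass = 1·24.305 + 1·12.011 + 3·15.999 = 84.313 g/mol, of which 47.997 g is O.
So O makes up 47.997/84.313 = 0.5693 of the mass, i.e. 56.93%.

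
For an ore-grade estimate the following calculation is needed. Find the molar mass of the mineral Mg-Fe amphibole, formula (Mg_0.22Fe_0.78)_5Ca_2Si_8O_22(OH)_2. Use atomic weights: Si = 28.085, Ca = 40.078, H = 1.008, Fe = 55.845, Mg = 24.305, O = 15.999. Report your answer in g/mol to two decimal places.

Mg: 1.10 × 24.305 = 26.7355
Fe: 3.90 × 55.845 = 217.7955
Ca: 2 × 40.078 = 80.1560
Si: 8 × 28.085 = 224.6800
O: 24 × 15.999 = 383.9760
H: 2 × 1.008 = 2.0160
Summing the contributions gives the formula mass.

935.36 g/mol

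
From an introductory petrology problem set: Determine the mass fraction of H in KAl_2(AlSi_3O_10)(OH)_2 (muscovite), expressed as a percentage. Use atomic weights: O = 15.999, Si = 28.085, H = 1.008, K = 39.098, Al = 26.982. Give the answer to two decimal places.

Molar mass of KAl_2(AlSi_3O_10)(OH)_2: 1·39.098 + 3·26.982 + 3·28.085 + 12·15.999 + 2·1.008 = 398.303 g/mol.
Mass of H per formula unit: 2 × 1.008 = 2.016 g.
Weight fraction H = 2.016 / 398.303 = 0.0051.

0.51 weight percent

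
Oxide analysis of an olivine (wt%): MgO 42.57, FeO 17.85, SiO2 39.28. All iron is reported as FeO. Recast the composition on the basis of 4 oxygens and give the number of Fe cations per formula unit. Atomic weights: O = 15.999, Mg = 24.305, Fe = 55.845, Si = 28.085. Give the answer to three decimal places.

42.57 wt% MgO ÷ 40.304 g/mol = 1.05622 mol, giving 1.05622 Mg and 1.05622 O.
17.85 wt% FeO ÷ 71.844 g/mol = 0.24845 mol, giving 0.24845 Fe and 0.24845 O.
39.28 wt% SiO2 ÷ 60.083 g/mol = 0.65376 mol, giving 0.65376 Si and 1.30752 O.
Oxygen sums to 2.61219; scaling by 4/2.61219 = 1.53128 puts the formula on 4 O.
Fe: 0.24845 × 1.53128 = 0.380 atoms per formula unit.

0.380 Fe apfu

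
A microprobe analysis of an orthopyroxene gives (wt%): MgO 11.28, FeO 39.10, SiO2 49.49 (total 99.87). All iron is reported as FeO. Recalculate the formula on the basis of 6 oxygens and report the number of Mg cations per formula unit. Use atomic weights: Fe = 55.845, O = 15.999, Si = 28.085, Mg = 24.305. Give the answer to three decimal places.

MgO: 11.28/40.304 = 0.27987 mol → 0.27987 mol Mg, 0.27987 mol O.
FeO: 39.10/71.844 = 0.54423 mol → 0.54423 mol Fe, 0.54423 mol O.
SiO2: 49.49/60.083 = 0.82369 mol → 0.82369 mol Si, 1.64738 mol O.
Total oxygen = 2.47148 mol. Normalization factor = 6/2.47148 = 2.42770.
Mg per 6 O = 0.27987 × 2.42770 = 0.679.

0.679 Mg apfu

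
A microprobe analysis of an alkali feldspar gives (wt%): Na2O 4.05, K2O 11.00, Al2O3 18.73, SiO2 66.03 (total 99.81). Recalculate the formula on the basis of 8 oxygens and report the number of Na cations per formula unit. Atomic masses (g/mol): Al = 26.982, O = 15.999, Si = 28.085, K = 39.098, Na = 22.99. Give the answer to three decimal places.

0.357 Na apfu

Na2O (M=61.979): mol = 0.06534; Na = 0.13068, O = 0.06534.
K2O (M=94.195): mol = 0.11678; K = 0.23356, O = 0.11678.
Al2O3 (M=101.961): mol = 0.18370; Al = 0.36740, O = 0.55110.
SiO2 (M=60.083): mol = 1.09898; Si = 1.09898, O = 2.19796.
ΣO = 2.93118; factor = 8/ΣO = 2.72928.
Na apfu = 0.13068 × 2.72928 = 0.357.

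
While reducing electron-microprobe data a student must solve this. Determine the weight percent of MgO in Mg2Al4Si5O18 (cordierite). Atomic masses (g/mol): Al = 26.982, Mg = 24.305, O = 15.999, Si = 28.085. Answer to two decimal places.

13.78 wt%

M(Mg2Al4Si5O18) = 584.945 g/mol; M(MgO) = 40.304 g/mol.
Moles MgO per formula unit = 2 Mg ÷ 1 = 2.0000.
MgO fraction = (2.0000 × 40.304) / 584.945 = 80.608/584.945 = 0.1378.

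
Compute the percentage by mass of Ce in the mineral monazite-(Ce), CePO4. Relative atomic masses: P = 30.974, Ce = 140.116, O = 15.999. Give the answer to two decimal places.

59.60 wt%

Molar mass of CePO4: 1*140.116 + 1*30.974 + 4*15.999 = 235.086 g/mol.
Mass of Ce per formula unit: 1 × 140.116 = 140.116 g.
Weight fraction Ce = 140.116 / 235.086 = 0.5960.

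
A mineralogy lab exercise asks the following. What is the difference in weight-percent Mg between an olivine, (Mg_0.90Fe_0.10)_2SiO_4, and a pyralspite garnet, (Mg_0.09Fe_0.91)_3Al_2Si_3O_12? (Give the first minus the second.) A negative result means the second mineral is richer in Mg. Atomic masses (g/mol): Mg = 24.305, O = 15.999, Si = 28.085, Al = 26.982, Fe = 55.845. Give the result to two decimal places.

M((Mg_0.90Fe_0.10)_2SiO_4) = 146.999 g/mol, so wt% Mg = 43.749/146.999 × 100 = 29.76%.
M((Mg_0.09Fe_0.91)_3Al_2Si_3O_12) = 489.226 g/mol, so wt% Mg = 6.562/489.226 × 100 = 1.34%.
29.76 − 1.34 = 28.42 pp.

28.42 percentage points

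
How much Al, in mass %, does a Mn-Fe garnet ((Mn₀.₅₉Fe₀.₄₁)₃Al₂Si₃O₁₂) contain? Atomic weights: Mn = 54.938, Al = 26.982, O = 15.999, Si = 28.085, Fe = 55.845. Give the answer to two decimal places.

10.88 mass %

Molar mass of (Mn₀.₅₉Fe₀.₄₁)₃Al₂Si₃O₁₂: 1.77×54.938 + 1.23×55.845 + 2×26.982 + 3×28.085 + 12×15.999 = 496.137 g/mol.
Mass of Al per formula unit: 2 × 26.982 = 53.964 g.
Weight fraction Al = 53.964 / 496.137 = 0.1088.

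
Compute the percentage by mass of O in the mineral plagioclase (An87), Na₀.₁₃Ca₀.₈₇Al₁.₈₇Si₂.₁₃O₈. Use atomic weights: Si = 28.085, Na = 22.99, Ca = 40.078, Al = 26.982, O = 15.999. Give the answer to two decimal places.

Molar mass of Na₀.₁₃Ca₀.₈₇Al₁.₈₇Si₂.₁₃O₈: 0.13×22.99 + 0.87×40.078 + 1.87×26.982 + 2.13×28.085 + 8×15.999 = 276.126 g/mol.
Mass of O per formula unit: 8 × 15.999 = 127.992 g.
Weight fraction O = 127.992 / 276.126 = 0.4635.

46.35 mass %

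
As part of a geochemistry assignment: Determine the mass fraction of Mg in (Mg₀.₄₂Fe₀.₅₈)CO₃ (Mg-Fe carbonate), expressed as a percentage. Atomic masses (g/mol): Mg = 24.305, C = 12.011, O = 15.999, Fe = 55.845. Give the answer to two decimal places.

9.95 mass %

Formula mass = 0.42·24.305 + 0.58·55.845 + 1·12.011 + 3·15.999 = 102.606 g/mol, of which 10.208 g is Mg.
So Mg makes up 10.208/102.606 = 0.0995 of the mass, i.e. 9.95%.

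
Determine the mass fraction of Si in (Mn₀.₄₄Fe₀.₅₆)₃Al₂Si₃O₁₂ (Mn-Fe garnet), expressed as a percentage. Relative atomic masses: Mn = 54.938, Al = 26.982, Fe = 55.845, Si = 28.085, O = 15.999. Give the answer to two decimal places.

16.97 mass %

Molar mass of (Mn₀.₄₄Fe₀.₅₆)₃Al₂Si₃O₁₂: 1.32·54.938 + 1.68·55.845 + 2·26.982 + 3·28.085 + 12·15.999 = 496.545 g/mol.
Mass of Si per formula unit: 3 × 28.085 = 84.255 g.
Weight fraction Si = 84.255 / 496.545 = 0.1697.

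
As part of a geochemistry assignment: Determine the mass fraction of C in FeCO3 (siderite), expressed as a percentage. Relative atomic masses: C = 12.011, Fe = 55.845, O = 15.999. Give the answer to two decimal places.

10.37 wt%

Formula mass = 1·55.845 + 1·12.011 + 3·15.999 = 115.853 g/mol, of which 12.011 g is C.
So C makes up 12.011/115.853 = 0.1037 of the mass, i.e. 10.37%.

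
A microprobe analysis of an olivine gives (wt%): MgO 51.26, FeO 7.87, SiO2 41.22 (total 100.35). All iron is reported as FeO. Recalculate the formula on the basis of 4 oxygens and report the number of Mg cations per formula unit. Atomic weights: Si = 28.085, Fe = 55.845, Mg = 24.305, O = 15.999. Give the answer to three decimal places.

51.26 wt% MgO ÷ 40.304 g/mol = 1.27183 mol, giving 1.27183 Mg and 1.27183 O.
7.87 wt% FeO ÷ 71.844 g/mol = 0.10954 mol, giving 0.10954 Fe and 0.10954 O.
41.22 wt% SiO2 ÷ 60.083 g/mol = 0.68605 mol, giving 0.68605 Si and 1.37210 O.
Oxygen sums to 2.75347; scaling by 4/2.75347 = 1.45271 puts the formula on 4 O.
Mg: 1.27183 × 1.45271 = 1.848 atoms per formula unit.

1.848 Mg apfu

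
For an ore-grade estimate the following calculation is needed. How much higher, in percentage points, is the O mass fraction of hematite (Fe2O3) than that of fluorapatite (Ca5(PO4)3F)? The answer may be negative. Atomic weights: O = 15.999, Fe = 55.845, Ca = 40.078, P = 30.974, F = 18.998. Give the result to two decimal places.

-8.01 percentage points

M(Fe2O3) = 159.687 g/mol, so wt% O = 47.997/159.687 × 100 = 30.06%.
M(Ca5(PO4)3F) = 504.298 g/mol, so wt% O = 191.988/504.298 × 100 = 38.07%.
30.06 − 38.07 = -8.01 pp.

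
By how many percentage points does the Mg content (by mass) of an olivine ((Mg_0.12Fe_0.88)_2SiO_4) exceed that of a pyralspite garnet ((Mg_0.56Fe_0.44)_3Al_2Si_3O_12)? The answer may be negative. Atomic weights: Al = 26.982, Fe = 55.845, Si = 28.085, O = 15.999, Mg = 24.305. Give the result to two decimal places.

M((Mg_0.12Fe_0.88)_2SiO_4) = 196.201 g/mol, so wt% Mg = 5.833/196.201 × 100 = 2.97%.
M((Mg_0.56Fe_0.44)_3Al_2Si_3O_12) = 444.755 g/mol, so wt% Mg = 40.832/444.755 × 100 = 9.18%.
2.97 − 9.18 = -6.21 pp.

-6.21 percentage points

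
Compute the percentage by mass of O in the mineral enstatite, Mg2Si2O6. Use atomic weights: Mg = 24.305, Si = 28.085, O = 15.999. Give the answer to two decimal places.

M(Mg2Si2O6) = 200.774 g/mol.
O contributes 6 × 15.999 = 95.994 g per mole.
95.994/200.774 = 0.4781 → 47.81%.

47.81 mass %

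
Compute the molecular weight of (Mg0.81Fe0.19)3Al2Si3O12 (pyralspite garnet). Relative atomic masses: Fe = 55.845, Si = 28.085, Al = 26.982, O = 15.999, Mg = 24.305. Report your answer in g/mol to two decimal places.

The formula mass is the sum 2.43·24.305 + 0.57·55.845 + 2·26.982 + 3·28.085 + 12·15.999.

421.10 g/mol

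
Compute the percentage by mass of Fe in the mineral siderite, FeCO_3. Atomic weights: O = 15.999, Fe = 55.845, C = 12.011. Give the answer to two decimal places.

48.20 wt%

Formula mass = 1*55.845 + 1*12.011 + 3*15.999 = 115.853 g/mol, of which 55.845 g is Fe.
So Fe makes up 55.845/115.853 = 0.4820 of the mass, i.e. 48.20%.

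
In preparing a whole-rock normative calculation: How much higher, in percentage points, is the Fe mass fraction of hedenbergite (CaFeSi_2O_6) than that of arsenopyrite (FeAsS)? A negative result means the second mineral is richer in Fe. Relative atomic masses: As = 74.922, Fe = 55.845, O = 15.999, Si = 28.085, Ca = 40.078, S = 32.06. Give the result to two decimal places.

-11.79 percentage points

M(CaFeSi_2O_6) = 248.087 g/mol, so wt% Fe = 55.845/248.087 × 100 = 22.51%.
M(FeAsS) = 162.827 g/mol, so wt% Fe = 55.845/162.827 × 100 = 34.30%.
22.51 − 34.30 = -11.79 pp.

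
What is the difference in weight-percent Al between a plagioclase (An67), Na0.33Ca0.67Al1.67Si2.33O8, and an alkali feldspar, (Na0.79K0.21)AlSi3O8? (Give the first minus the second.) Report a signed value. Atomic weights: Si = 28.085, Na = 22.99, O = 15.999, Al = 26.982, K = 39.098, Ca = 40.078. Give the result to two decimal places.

First mineral: 45.060 g Al in 272.929 g formula = 16.51 wt% Al.
Second mineral: 26.982 g Al in 265.602 g formula = 10.16 wt% Al.
16.51% − 10.16% gives a difference of 6.35 percentage points.

6.35 percentage points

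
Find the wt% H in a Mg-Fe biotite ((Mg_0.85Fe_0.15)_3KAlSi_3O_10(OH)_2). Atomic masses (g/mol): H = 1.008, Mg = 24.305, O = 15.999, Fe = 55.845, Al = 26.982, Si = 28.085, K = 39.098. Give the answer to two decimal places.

Formula mass = 2.55*24.305 + 0.45*55.845 + 1*39.098 + 1*26.982 + 3*28.085 + 12*15.999 + 2*1.008 = 431.447 g/mol, of which 2.016 g is H.
So H makes up 2.016/431.447 = 0.0047 of the mass, i.e. 0.47%.

0.47 weight percent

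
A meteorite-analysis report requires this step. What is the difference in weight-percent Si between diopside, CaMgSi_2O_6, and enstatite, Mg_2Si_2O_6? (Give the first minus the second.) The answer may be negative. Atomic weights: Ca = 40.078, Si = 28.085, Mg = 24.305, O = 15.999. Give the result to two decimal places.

-2.04 percentage points

M(CaMgSi_2O_6) = 216.547 g/mol, so wt% Si = 56.170/216.547 × 100 = 25.94%.
M(Mg_2Si_2O_6) = 200.774 g/mol, so wt% Si = 56.170/200.774 × 100 = 27.98%.
25.94 − 27.98 = -2.04 pp.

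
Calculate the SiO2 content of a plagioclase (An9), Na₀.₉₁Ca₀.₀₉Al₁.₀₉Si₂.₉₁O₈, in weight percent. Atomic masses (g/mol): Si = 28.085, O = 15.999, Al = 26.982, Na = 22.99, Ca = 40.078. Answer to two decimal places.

66.31 wt%

Formula mass = 263.658 g/mol.
2.91 Si → 2.9100 mol SiO2 per formula unit; M(SiO2) = 60.083, so SiO2 mass = 174.842 g.
174.842/263.658 × 100 = 66.31 wt%.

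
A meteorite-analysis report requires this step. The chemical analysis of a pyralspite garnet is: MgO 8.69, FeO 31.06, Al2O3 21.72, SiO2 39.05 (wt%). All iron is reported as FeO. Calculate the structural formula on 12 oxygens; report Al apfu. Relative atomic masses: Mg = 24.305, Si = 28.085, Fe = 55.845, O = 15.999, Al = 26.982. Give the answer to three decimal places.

1.976 Al apfu

8.69 wt% MgO ÷ 40.304 g/mol = 0.21561 mol, giving 0.21561 Mg and 0.21561 O.
31.06 wt% FeO ÷ 71.844 g/mol = 0.43233 mol, giving 0.43233 Fe and 0.43233 O.
21.72 wt% Al2O3 ÷ 101.961 g/mol = 0.21302 mol, giving 0.42604 Al and 0.63906 O.
39.05 wt% SiO2 ÷ 60.083 g/mol = 0.64993 mol, giving 0.64993 Si and 1.29986 O.
Oxygen sums to 2.58686; scaling by 12/2.58686 = 4.63883 puts the formula on 12 O.
Al: 0.42604 × 4.63883 = 1.976 atoms per formula unit.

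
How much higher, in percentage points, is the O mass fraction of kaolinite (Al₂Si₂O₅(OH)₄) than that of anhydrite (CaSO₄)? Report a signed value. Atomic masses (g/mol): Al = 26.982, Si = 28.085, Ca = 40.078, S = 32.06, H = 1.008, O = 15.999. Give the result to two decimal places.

M(Al₂Si₂O₅(OH)₄) = 258.157 g/mol, so wt% O = 143.991/258.157 × 100 = 55.78%.
M(CaSO₄) = 136.134 g/mol, so wt% O = 63.996/136.134 × 100 = 47.01%.
55.78 − 47.01 = 8.77 pp.

8.77 percentage points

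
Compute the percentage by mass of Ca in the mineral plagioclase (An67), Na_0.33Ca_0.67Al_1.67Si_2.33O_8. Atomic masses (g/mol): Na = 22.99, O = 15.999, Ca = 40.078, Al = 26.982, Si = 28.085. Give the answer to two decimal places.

Formula mass = 0.33×22.99 + 0.67×40.078 + 1.67×26.982 + 2.33×28.085 + 8×15.999 = 272.929 g/mol, of which 26.852 g is Ca.
So Ca makes up 26.852/272.929 = 0.0984 of the mass, i.e. 9.84%.

9.84 weight percent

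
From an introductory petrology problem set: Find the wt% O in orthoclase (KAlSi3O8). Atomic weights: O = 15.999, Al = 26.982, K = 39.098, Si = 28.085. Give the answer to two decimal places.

M(KAlSi3O8) = 278.327 g/mol.
O contributes 8 × 15.999 = 127.992 g per mole.
127.992/278.327 = 0.4599 → 45.99%.

45.99 wt%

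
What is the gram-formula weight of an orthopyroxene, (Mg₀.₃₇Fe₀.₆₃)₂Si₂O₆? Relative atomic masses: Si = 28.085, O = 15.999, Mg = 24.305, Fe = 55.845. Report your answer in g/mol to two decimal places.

240.51 g/mol

The formula mass is the sum 0.74×24.305 + 1.26×55.845 + 2×28.085 + 6×15.999.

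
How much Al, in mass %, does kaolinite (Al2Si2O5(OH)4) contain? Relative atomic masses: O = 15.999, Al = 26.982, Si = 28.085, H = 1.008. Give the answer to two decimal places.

Molar mass of Al2Si2O5(OH)4: 2*26.982 + 2*28.085 + 9*15.999 + 4*1.008 = 258.157 g/mol.
Mass of Al per formula unit: 2 × 26.982 = 53.964 g.
Weight fraction Al = 53.964 / 258.157 = 0.2090.

20.90 mass %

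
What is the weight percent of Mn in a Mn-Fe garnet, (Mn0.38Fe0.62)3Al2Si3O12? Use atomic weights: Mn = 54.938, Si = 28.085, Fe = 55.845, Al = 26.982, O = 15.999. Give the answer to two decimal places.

12.61 wt%

Formula mass = 1.14×54.938 + 1.86×55.845 + 2×26.982 + 3×28.085 + 12×15.999 = 496.708 g/mol, of which 62.629 g is Mn.
So Mn makes up 62.629/496.708 = 0.1261 of the mass, i.e. 12.61%.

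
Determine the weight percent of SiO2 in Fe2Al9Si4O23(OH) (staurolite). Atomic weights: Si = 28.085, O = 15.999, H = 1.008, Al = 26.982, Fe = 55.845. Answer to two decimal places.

Molar mass of Fe2Al9Si4O23(OH) = 2×55.845 + 9×26.982 + 4×28.085 + 24×15.999 + 1×1.008 = 851.852 g/mol.
Each formula unit contains 4 Si, equivalent to 4/1 = 4.0000 mol SiO2.
M(SiO2) = 1×28.085 + 2×15.999 = 60.083 g/mol.
Mass of SiO2 per formula unit = 4.0000 × 60.083 = 240.332 g.
SiO2 wt% = 240.332 / 851.852 × 100 = 28.21%.

28.21 wt%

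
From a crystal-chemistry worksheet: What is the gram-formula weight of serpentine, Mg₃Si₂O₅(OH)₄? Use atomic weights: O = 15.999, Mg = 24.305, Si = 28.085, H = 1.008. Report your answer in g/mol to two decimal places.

277.11 g/mol

Mg: 3 × 24.305 = 72.9150
Si: 2 × 28.085 = 56.1700
O: 9 × 15.999 = 143.9910
H: 4 × 1.008 = 4.0320
Summing the contributions gives the formula mass.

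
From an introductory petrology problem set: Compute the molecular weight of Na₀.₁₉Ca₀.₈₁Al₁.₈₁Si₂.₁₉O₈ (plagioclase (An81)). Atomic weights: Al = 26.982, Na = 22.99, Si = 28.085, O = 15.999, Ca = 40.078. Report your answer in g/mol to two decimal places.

M = 0.19*22.99 + 0.81*40.078 + 1.81*26.982 + 2.19*28.085 + 8*15.999

275.17 g/mol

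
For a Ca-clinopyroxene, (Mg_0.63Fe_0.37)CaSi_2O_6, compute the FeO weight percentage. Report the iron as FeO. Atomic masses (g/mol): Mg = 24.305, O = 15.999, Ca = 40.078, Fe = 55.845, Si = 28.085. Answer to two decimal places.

11.65 wt%

M((Mg_0.63Fe_0.37)CaSi_2O_6) = 228.217 g/mol; M(FeO) = 71.844 g/mol.
Moles FeO per formula unit = 0.37 Fe ÷ 1 = 0.3700.
FeO fraction = (0.3700 × 71.844) / 228.217 = 26.582/228.217 = 0.1165.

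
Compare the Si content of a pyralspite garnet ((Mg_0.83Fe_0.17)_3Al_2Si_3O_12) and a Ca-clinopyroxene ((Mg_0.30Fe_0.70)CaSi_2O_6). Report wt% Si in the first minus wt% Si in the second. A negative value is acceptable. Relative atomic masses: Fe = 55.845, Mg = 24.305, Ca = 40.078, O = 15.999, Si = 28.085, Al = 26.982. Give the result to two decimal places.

Si in (Mg_0.83Fe_0.17)_3Al_2Si_3O_12: molar mass 419.207 g/mol; 3×28.085 = 84.255 g → 20.10 wt%.
Si in (Mg_0.30Fe_0.70)CaSi_2O_6: molar mass 238.625 g/mol; 2×28.085 = 56.170 g → 23.54 wt%.
Difference = 20.10 − 23.54 = -3.44 percentage points.

-3.44 percentage points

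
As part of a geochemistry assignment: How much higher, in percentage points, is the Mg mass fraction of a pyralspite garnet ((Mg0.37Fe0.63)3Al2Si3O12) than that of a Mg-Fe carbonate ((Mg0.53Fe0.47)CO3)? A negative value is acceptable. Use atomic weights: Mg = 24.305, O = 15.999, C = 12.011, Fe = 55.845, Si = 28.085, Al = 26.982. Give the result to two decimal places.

First mineral: 26.979 g Mg in 462.733 g formula = 5.83 wt% Mg.
Second mineral: 12.882 g Mg in 99.137 g formula = 12.99 wt% Mg.
5.83% − 12.99% gives a difference of -7.16 percentage points.

-7.16 percentage points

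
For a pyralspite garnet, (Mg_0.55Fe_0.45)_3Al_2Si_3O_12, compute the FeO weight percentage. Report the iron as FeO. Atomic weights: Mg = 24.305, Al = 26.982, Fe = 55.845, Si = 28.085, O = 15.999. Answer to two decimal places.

M((Mg_0.55Fe_0.45)_3Al_2Si_3O_12) = 445.701 g/mol; M(FeO) = 71.844 g/mol.
Moles FeO per formula unit = 1.35 Fe ÷ 1 = 1.3500.
FeO fraction = (1.3500 × 71.844) / 445.701 = 96.989/445.701 = 0.2176.

21.76 wt%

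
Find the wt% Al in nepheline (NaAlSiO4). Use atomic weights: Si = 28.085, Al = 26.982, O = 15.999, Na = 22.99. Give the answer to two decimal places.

M(NaAlSiO4) = 142.053 g/mol.
Al contributes 1 × 26.982 = 26.982 g per mole.
26.982/142.053 = 0.1899 → 18.99%.

18.99 wt%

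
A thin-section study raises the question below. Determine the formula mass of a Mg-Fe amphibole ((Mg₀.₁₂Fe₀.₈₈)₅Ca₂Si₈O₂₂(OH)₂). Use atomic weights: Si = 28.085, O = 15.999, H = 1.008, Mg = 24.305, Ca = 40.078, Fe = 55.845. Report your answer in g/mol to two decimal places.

M = 0.60·24.305 + 4.40·55.845 + 2·40.078 + 8·28.085 + 24·15.999 + 2·1.008

951.13 g/mol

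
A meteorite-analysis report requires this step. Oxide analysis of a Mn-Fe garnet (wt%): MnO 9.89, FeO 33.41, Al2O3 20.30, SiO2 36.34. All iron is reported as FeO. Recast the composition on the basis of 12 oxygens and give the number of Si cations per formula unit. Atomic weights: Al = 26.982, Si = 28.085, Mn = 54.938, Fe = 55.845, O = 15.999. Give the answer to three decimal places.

MnO (M=70.937): mol = 0.13942; Mn = 0.13942, O = 0.13942.
FeO (M=71.844): mol = 0.46504; Fe = 0.46504, O = 0.46504.
Al2O3 (M=101.961): mol = 0.19910; Al = 0.39820, O = 0.59730.
SiO2 (M=60.083): mol = 0.60483; Si = 0.60483, O = 1.20966.
ΣO = 2.41142; factor = 12/ΣO = 4.97632.
Si apfu = 0.60483 × 4.97632 = 3.010.

3.010 Si apfu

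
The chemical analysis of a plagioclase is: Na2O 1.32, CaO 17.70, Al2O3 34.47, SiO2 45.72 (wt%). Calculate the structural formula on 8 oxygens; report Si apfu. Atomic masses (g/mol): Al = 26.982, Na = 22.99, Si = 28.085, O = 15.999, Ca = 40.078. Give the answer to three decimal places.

2.119 Si apfu

Na2O: 1.32/61.979 = 0.02130 mol → 0.04260 mol Na, 0.02130 mol O.
CaO: 17.70/56.077 = 0.31564 mol → 0.31564 mol Ca, 0.31564 mol O.
Al2O3: 34.47/101.961 = 0.33807 mol → 0.67614 mol Al, 1.01421 mol O.
SiO2: 45.72/60.083 = 0.76095 mol → 0.76095 mol Si, 1.52190 mol O.
Total oxygen = 2.87305 mol. Normalization factor = 8/2.87305 = 2.78450.
Si per 8 O = 0.76095 × 2.78450 = 2.119.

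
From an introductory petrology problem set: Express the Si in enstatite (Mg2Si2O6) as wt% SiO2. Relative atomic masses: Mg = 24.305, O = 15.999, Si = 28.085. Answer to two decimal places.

M(Mg2Si2O6) = 200.774 g/mol; M(SiO2) = 60.083 g/mol.
Moles SiO2 per formula unit = 2 Si ÷ 1 = 2.0000.
SiO2 fraction = (2.0000 × 60.083) / 200.774 = 120.166/200.774 = 0.5985.

59.85 wt%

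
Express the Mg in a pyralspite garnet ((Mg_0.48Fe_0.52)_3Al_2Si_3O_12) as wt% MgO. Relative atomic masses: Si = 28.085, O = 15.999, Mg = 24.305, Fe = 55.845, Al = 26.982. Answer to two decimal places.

Formula mass = 452.324 g/mol.
1.44 Mg → 1.4400 mol MgO per formula unit; M(MgO) = 40.304, so MgO mass = 58.038 g.
58.038/452.324 × 100 = 12.83 wt%.

12.83 wt%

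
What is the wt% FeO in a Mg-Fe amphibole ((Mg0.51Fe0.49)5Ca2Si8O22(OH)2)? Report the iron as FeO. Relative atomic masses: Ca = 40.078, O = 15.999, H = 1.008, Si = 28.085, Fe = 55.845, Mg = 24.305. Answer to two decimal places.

19.79 wt%

Formula mass = 889.626 g/mol.
2.45 Fe → 2.4500 mol FeO per formula unit; M(FeO) = 71.844, so FeO mass = 176.018 g.
176.018/889.626 × 100 = 19.79 wt%.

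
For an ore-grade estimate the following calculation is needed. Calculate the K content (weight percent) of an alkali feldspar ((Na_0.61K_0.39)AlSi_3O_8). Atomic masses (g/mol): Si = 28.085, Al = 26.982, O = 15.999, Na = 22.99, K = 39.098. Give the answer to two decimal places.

Formula mass = 0.61*22.99 + 0.39*39.098 + 1*26.982 + 3*28.085 + 8*15.999 = 268.501 g/mol, of which 15.248 g is K.
So K makes up 15.248/268.501 = 0.0568 of the mass, i.e. 5.68%.

5.68 weight percent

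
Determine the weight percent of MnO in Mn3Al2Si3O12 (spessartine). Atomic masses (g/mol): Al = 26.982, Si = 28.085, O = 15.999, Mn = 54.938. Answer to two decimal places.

Formula mass = 495.021 g/mol.
3 Mn → 3.0000 mol MnO per formula unit; M(MnO) = 70.937, so MnO mass = 212.811 g.
212.811/495.021 × 100 = 42.99 wt%.

42.99 wt%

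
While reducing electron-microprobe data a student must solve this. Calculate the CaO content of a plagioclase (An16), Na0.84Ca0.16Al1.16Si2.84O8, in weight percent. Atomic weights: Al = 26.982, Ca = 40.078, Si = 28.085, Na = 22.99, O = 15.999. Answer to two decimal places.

Molar mass of Na0.84Ca0.16Al1.16Si2.84O8 = 0.84*22.99 + 0.16*40.078 + 1.16*26.982 + 2.84*28.085 + 8*15.999 = 264.777 g/mol.
Each formula unit contains 0.16 Ca, equivalent to 0.16/1 = 0.1600 mol CaO.
M(CaO) = 1×40.078 + 1×15.999 = 56.077 g/mol.
Mass of CaO per formula unit = 0.1600 × 56.077 = 8.972 g.
CaO wt% = 8.972 / 264.777 × 100 = 3.39%.

3.39 wt%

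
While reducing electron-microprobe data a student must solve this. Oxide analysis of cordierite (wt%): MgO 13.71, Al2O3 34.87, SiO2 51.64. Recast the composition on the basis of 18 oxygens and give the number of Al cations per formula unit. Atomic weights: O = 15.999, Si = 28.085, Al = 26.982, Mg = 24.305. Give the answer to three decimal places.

3.991 Al apfu

MgO (M=40.304): mol = 0.34016; Mg = 0.34016, O = 0.34016.
Al2O3 (M=101.961): mol = 0.34199; Al = 0.68398, O = 1.02597.
SiO2 (M=60.083): mol = 0.85948; Si = 0.85948, O = 1.71896.
ΣO = 3.08509; factor = 18/ΣO = 5.83451.
Al apfu = 0.68398 × 5.83451 = 3.991.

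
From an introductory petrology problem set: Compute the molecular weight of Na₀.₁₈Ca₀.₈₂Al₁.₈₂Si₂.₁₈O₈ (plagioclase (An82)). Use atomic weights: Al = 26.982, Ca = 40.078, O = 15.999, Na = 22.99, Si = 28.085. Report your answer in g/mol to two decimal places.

275.33 g/mol

Na: 0.18 × 22.99 = 4.1382
Ca: 0.82 × 40.078 = 32.8640
Al: 1.82 × 26.982 = 49.1072
Si: 2.18 × 28.085 = 61.2253
O: 8 × 15.999 = 127.9920
Summing the contributions gives the formula mass.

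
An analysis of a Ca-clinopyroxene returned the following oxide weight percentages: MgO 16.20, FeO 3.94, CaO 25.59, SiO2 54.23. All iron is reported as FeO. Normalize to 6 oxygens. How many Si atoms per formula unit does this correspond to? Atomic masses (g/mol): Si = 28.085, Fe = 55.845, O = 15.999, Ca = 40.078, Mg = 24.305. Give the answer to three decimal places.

MgO (M=40.304): mol = 0.40195; Mg = 0.40195, O = 0.40195.
FeO (M=71.844): mol = 0.05484; Fe = 0.05484, O = 0.05484.
CaO (M=56.077): mol = 0.45634; Ca = 0.45634, O = 0.45634.
SiO2 (M=60.083): mol = 0.90258; Si = 0.90258, O = 1.80516.
ΣO = 2.71829; factor = 6/ΣO = 2.20727.
Si apfu = 0.90258 × 2.20727 = 1.992.

1.992 Si apfu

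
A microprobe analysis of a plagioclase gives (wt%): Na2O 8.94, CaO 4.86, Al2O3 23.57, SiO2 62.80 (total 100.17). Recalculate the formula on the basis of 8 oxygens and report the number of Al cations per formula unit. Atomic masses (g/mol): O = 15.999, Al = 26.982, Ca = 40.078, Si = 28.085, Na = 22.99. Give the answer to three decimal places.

Na2O (M=61.979): mol = 0.14424; Na = 0.28848, O = 0.14424.
CaO (M=56.077): mol = 0.08667; Ca = 0.08667, O = 0.08667.
Al2O3 (M=101.961): mol = 0.23117; Al = 0.46234, O = 0.69351.
SiO2 (M=60.083): mol = 1.04522; Si = 1.04522, O = 2.09044.
ΣO = 3.01486; factor = 8/ΣO = 2.65352.
Al apfu = 0.46234 × 2.65352 = 1.227.

1.227 Al apfu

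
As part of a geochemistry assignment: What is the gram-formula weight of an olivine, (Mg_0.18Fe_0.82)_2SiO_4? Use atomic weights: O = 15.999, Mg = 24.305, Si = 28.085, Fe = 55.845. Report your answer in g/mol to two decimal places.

The formula mass is the sum 0.36*24.305 + 1.64*55.845 + 1*28.085 + 4*15.999.

192.42 g/mol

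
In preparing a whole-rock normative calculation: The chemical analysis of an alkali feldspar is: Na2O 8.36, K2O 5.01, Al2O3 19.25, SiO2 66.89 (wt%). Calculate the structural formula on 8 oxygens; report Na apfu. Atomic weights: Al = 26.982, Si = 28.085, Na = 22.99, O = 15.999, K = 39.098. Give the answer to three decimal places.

8.36 wt% Na2O ÷ 61.979 g/mol = 0.13488 mol, giving 0.26976 Na and 0.13488 O.
5.01 wt% K2O ÷ 94.195 g/mol = 0.05319 mol, giving 0.10638 K and 0.05319 O.
19.25 wt% Al2O3 ÷ 101.961 g/mol = 0.18880 mol, giving 0.37760 Al and 0.56640 O.
66.89 wt% SiO2 ÷ 60.083 g/mol = 1.11329 mol, giving 1.11329 Si and 2.22658 O.
Oxygen sums to 2.98105; scaling by 8/2.98105 = 2.68362 puts the formula on 8 O.
Na: 0.26976 × 2.68362 = 0.724 atoms per formula unit.

0.724 Na apfu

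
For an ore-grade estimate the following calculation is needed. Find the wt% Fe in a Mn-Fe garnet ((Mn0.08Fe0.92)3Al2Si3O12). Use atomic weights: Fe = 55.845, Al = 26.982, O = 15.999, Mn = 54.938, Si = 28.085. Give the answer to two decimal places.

30.98 mass %

Molar mass of (Mn0.08Fe0.92)3Al2Si3O12: 0.24·54.938 + 2.76·55.845 + 2·26.982 + 3·28.085 + 12·15.999 = 497.524 g/mol.
Mass of Fe per formula unit: 2.76 × 55.845 = 154.132 g.
Weight fraction Fe = 154.132 / 497.524 = 0.3098.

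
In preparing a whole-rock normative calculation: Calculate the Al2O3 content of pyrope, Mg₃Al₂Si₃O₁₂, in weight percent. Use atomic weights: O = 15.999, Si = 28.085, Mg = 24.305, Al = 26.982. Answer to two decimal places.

Molar mass of Mg₃Al₂Si₃O₁₂ = 3*24.305 + 2*26.982 + 3*28.085 + 12*15.999 = 403.122 g/mol.
Each formula unit contains 2 Al, equivalent to 2/2 = 1.0000 mol Al2O3.
M(Al2O3) = 2×26.982 + 3×15.999 = 101.961 g/mol.
Mass of Al2O3 per formula unit = 1.0000 × 101.961 = 101.961 g.
Al2O3 wt% = 101.961 / 403.122 × 100 = 25.29%.

25.29 wt%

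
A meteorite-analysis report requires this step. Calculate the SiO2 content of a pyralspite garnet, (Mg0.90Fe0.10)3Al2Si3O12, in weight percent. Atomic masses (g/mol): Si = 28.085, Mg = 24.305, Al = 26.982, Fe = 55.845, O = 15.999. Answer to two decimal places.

43.69 wt%

Formula mass = 412.584 g/mol.
3 Si → 3.0000 mol SiO2 per formula unit; M(SiO2) = 60.083, so SiO2 mass = 180.249 g.
180.249/412.584 × 100 = 43.69 wt%.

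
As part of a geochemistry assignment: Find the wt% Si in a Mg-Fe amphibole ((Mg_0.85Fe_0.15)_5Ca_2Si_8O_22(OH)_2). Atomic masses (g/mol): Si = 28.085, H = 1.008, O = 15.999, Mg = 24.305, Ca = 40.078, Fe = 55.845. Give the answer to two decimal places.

26.88 mass %

Formula mass = 4.25·24.305 + 0.75·55.845 + 2·40.078 + 8·28.085 + 24·15.999 + 2·1.008 = 836.008 g/mol, of which 224.680 g is Si.
So Si makes up 224.680/836.008 = 0.2688 of the mass, i.e. 26.88%.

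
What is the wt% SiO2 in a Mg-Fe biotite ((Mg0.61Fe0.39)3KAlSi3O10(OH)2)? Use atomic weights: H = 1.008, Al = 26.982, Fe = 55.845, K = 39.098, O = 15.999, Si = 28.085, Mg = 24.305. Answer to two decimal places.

Formula mass = 454.156 g/mol.
3 Si → 3.0000 mol SiO2 per formula unit; M(SiO2) = 60.083, so SiO2 mass = 180.249 g.
180.249/454.156 × 100 = 39.69 wt%.

39.69 wt%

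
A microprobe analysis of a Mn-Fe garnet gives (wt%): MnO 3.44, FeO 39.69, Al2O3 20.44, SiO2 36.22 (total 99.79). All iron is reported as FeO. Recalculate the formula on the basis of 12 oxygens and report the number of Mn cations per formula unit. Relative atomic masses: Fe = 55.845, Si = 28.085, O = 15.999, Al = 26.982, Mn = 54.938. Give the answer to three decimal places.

0.242 Mn apfu

MnO (M=70.937): mol = 0.04849; Mn = 0.04849, O = 0.04849.
FeO (M=71.844): mol = 0.55245; Fe = 0.55245, O = 0.55245.
Al2O3 (M=101.961): mol = 0.20047; Al = 0.40094, O = 0.60141.
SiO2 (M=60.083): mol = 0.60283; Si = 0.60283, O = 1.20566.
ΣO = 2.40801; factor = 12/ΣO = 4.98337.
Mn apfu = 0.04849 × 4.98337 = 0.242.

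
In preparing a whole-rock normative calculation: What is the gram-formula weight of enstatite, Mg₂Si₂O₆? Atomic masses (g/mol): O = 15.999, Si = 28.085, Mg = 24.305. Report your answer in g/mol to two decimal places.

200.77 g/mol

M = 2*24.305 + 2*28.085 + 6*15.999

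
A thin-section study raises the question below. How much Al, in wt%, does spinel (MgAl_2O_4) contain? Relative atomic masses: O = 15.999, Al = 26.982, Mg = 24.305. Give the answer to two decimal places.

37.93 wt%

M(MgAl_2O_4) = 142.265 g/mol.
Al contributes 2 × 26.982 = 53.964 g per mole.
53.964/142.265 = 0.3793 → 37.93%.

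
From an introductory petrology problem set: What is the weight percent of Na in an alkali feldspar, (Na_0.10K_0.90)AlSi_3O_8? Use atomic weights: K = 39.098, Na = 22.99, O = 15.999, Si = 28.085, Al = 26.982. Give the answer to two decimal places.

Formula mass = 0.10×22.99 + 0.90×39.098 + 1×26.982 + 3×28.085 + 8×15.999 = 276.716 g/mol, of which 2.299 g is Na.
So Na makes up 2.299/276.716 = 0.0083 of the mass, i.e. 0.83%.

0.83 mass %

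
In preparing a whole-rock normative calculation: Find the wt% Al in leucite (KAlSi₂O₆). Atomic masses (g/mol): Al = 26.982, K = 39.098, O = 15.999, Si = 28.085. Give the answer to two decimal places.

Formula mass = 1×39.098 + 1×26.982 + 2×28.085 + 6×15.999 = 218.244 g/mol, of which 26.982 g is Al.
So Al makes up 26.982/218.244 = 0.1236 of the mass, i.e. 12.36%.

12.36 wt%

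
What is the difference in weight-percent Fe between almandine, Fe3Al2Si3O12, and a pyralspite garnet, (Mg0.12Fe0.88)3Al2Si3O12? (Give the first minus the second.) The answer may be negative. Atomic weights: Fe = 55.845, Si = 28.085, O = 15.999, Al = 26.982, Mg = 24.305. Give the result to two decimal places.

Fe in Fe3Al2Si3O12: molar mass 497.742 g/mol; 3×55.845 = 167.535 g → 33.66 wt%.
Fe in (Mg0.12Fe0.88)3Al2Si3O12: molar mass 486.388 g/mol; 2.64×55.845 = 147.431 g → 30.31 wt%.
Difference = 33.66 − 30.31 = 3.35 percentage points.

3.35 percentage points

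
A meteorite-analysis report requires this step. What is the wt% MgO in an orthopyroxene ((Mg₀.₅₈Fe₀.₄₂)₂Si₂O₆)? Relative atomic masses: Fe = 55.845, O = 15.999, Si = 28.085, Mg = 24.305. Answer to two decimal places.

M((Mg₀.₅₈Fe₀.₄₂)₂Si₂O₆) = 227.268 g/mol; M(MgO) = 40.304 g/mol.
Moles MgO per formula unit = 1.16 Mg ÷ 1 = 1.1600.
MgO fraction = (1.1600 × 40.304) / 227.268 = 46.753/227.268 = 0.2057.

20.57 wt%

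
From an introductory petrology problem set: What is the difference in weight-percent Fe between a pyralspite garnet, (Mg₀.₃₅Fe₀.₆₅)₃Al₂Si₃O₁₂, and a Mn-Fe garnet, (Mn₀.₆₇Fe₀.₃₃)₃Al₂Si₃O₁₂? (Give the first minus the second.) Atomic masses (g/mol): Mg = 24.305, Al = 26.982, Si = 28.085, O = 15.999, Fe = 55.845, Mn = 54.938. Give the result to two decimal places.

12.29 percentage points

Fe in (Mg₀.₃₅Fe₀.₆₅)₃Al₂Si₃O₁₂: molar mass 464.625 g/mol; 1.95×55.845 = 108.898 g → 23.44 wt%.
Fe in (Mn₀.₆₇Fe₀.₃₃)₃Al₂Si₃O₁₂: molar mass 495.919 g/mol; 0.99×55.845 = 55.287 g → 11.15 wt%.
Difference = 23.44 − 11.15 = 12.29 percentage points.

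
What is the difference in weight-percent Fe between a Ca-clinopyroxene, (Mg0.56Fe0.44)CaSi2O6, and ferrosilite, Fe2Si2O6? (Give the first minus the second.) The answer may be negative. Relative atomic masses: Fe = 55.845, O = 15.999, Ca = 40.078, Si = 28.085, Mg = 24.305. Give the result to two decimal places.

Fe in (Mg0.56Fe0.44)CaSi2O6: molar mass 230.425 g/mol; 0.44×55.845 = 24.572 g → 10.66 wt%.
Fe in Fe2Si2O6: molar mass 263.854 g/mol; 2×55.845 = 111.690 g → 42.33 wt%.
Difference = 10.66 − 42.33 = -31.67 percentage points.

-31.67 percentage points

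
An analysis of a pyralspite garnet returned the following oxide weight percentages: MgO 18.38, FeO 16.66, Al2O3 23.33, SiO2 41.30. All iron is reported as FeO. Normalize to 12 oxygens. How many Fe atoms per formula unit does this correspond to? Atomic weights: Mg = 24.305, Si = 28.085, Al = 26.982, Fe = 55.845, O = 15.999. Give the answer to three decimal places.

18.38 wt% MgO ÷ 40.304 g/mol = 0.45603 mol, giving 0.45603 Mg and 0.45603 O.
16.66 wt% FeO ÷ 71.844 g/mol = 0.23189 mol, giving 0.23189 Fe and 0.23189 O.
23.33 wt% Al2O3 ÷ 101.961 g/mol = 0.22881 mol, giving 0.45762 Al and 0.68643 O.
41.30 wt% SiO2 ÷ 60.083 g/mol = 0.68738 mol, giving 0.68738 Si and 1.37476 O.
Oxygen sums to 2.74911; scaling by 12/2.74911 = 4.36505 puts the formula on 12 O.
Fe: 0.23189 × 4.36505 = 1.012 atoms per formula unit.

1.012 Fe apfu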